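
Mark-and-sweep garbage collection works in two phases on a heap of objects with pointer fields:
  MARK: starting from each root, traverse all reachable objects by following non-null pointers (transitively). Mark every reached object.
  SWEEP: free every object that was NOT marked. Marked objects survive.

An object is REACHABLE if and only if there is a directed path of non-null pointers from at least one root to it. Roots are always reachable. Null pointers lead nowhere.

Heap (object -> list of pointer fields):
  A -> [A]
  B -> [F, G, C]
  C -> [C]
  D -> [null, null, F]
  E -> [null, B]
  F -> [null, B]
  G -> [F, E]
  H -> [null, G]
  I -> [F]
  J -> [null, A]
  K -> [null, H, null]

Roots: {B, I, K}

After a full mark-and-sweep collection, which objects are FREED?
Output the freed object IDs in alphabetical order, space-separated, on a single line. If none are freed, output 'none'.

Answer: A D J

Derivation:
Roots: B I K
Mark B: refs=F G C, marked=B
Mark I: refs=F, marked=B I
Mark K: refs=null H null, marked=B I K
Mark F: refs=null B, marked=B F I K
Mark G: refs=F E, marked=B F G I K
Mark C: refs=C, marked=B C F G I K
Mark H: refs=null G, marked=B C F G H I K
Mark E: refs=null B, marked=B C E F G H I K
Unmarked (collected): A D J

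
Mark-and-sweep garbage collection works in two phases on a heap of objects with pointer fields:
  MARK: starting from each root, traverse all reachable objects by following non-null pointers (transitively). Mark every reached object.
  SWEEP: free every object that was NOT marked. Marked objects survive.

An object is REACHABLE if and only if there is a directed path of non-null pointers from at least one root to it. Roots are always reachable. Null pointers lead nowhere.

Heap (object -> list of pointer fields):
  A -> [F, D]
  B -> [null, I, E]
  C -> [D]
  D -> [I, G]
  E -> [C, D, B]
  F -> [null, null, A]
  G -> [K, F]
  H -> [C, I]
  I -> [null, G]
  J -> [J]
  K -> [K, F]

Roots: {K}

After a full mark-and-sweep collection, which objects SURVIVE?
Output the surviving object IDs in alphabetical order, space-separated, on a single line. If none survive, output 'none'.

Roots: K
Mark K: refs=K F, marked=K
Mark F: refs=null null A, marked=F K
Mark A: refs=F D, marked=A F K
Mark D: refs=I G, marked=A D F K
Mark I: refs=null G, marked=A D F I K
Mark G: refs=K F, marked=A D F G I K
Unmarked (collected): B C E H J

Answer: A D F G I K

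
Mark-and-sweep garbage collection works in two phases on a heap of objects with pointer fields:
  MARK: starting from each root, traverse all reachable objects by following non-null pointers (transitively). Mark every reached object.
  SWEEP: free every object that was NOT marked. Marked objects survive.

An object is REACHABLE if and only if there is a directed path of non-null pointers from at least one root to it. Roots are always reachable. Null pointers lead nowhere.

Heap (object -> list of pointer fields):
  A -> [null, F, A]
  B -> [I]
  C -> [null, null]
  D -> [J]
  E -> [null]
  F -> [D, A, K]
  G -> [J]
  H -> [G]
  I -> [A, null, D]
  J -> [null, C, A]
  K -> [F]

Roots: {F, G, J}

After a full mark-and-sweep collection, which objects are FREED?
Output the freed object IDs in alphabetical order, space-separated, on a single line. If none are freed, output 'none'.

Answer: B E H I

Derivation:
Roots: F G J
Mark F: refs=D A K, marked=F
Mark G: refs=J, marked=F G
Mark J: refs=null C A, marked=F G J
Mark D: refs=J, marked=D F G J
Mark A: refs=null F A, marked=A D F G J
Mark K: refs=F, marked=A D F G J K
Mark C: refs=null null, marked=A C D F G J K
Unmarked (collected): B E H I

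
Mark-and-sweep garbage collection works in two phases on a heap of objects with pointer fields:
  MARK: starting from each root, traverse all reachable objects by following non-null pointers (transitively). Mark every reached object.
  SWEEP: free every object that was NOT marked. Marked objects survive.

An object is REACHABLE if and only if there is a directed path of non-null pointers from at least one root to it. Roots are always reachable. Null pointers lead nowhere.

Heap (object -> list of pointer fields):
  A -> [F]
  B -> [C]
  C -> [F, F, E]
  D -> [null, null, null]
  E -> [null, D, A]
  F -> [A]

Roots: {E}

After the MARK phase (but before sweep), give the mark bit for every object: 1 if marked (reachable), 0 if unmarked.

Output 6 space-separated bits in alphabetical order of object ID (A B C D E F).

Answer: 1 0 0 1 1 1

Derivation:
Roots: E
Mark E: refs=null D A, marked=E
Mark D: refs=null null null, marked=D E
Mark A: refs=F, marked=A D E
Mark F: refs=A, marked=A D E F
Unmarked (collected): B C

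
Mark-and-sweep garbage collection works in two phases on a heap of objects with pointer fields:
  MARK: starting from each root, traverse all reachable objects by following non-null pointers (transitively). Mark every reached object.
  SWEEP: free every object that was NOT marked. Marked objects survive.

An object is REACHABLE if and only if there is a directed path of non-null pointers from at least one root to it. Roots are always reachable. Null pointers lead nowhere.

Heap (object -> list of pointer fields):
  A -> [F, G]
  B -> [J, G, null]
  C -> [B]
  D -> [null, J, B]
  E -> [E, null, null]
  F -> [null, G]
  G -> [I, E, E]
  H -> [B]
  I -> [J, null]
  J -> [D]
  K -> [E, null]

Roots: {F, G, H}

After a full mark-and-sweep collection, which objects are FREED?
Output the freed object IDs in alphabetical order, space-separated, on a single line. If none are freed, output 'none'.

Roots: F G H
Mark F: refs=null G, marked=F
Mark G: refs=I E E, marked=F G
Mark H: refs=B, marked=F G H
Mark I: refs=J null, marked=F G H I
Mark E: refs=E null null, marked=E F G H I
Mark B: refs=J G null, marked=B E F G H I
Mark J: refs=D, marked=B E F G H I J
Mark D: refs=null J B, marked=B D E F G H I J
Unmarked (collected): A C K

Answer: A C K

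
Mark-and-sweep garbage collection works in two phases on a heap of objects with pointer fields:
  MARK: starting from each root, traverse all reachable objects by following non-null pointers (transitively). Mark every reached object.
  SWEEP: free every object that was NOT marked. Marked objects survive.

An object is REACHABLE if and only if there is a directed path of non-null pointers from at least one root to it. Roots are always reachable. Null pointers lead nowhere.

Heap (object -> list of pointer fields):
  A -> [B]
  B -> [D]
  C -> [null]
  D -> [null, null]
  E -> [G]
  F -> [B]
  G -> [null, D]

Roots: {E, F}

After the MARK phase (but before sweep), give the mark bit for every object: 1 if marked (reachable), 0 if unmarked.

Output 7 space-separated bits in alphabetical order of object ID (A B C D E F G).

Roots: E F
Mark E: refs=G, marked=E
Mark F: refs=B, marked=E F
Mark G: refs=null D, marked=E F G
Mark B: refs=D, marked=B E F G
Mark D: refs=null null, marked=B D E F G
Unmarked (collected): A C

Answer: 0 1 0 1 1 1 1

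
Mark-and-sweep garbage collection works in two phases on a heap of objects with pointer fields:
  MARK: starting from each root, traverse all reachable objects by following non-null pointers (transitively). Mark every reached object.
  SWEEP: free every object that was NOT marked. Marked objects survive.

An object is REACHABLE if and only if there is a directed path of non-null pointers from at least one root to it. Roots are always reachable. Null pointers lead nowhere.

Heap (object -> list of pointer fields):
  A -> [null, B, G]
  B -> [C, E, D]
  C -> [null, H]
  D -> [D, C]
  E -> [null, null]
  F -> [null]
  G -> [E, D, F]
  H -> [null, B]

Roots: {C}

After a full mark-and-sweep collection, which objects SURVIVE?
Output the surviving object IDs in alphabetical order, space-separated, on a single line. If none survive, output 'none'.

Answer: B C D E H

Derivation:
Roots: C
Mark C: refs=null H, marked=C
Mark H: refs=null B, marked=C H
Mark B: refs=C E D, marked=B C H
Mark E: refs=null null, marked=B C E H
Mark D: refs=D C, marked=B C D E H
Unmarked (collected): A F G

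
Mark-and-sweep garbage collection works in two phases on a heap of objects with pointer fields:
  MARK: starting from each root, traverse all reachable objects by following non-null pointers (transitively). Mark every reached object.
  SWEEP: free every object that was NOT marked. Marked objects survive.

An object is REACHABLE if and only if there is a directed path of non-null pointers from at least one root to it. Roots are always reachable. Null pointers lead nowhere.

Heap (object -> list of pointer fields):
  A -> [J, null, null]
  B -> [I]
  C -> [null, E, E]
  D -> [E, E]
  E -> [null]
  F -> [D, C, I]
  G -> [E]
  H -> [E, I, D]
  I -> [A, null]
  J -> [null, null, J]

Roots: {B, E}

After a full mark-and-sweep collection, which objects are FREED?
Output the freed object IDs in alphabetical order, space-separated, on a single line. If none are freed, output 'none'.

Roots: B E
Mark B: refs=I, marked=B
Mark E: refs=null, marked=B E
Mark I: refs=A null, marked=B E I
Mark A: refs=J null null, marked=A B E I
Mark J: refs=null null J, marked=A B E I J
Unmarked (collected): C D F G H

Answer: C D F G H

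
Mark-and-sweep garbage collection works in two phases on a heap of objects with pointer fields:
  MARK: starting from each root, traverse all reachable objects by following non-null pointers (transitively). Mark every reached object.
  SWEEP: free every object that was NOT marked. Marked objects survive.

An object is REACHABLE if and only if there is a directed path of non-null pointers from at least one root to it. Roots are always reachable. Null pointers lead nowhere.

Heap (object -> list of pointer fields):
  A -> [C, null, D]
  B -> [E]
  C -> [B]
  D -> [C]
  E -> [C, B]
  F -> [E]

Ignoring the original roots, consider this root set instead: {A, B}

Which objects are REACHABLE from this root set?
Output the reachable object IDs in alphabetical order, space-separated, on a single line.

Answer: A B C D E

Derivation:
Roots: A B
Mark A: refs=C null D, marked=A
Mark B: refs=E, marked=A B
Mark C: refs=B, marked=A B C
Mark D: refs=C, marked=A B C D
Mark E: refs=C B, marked=A B C D E
Unmarked (collected): F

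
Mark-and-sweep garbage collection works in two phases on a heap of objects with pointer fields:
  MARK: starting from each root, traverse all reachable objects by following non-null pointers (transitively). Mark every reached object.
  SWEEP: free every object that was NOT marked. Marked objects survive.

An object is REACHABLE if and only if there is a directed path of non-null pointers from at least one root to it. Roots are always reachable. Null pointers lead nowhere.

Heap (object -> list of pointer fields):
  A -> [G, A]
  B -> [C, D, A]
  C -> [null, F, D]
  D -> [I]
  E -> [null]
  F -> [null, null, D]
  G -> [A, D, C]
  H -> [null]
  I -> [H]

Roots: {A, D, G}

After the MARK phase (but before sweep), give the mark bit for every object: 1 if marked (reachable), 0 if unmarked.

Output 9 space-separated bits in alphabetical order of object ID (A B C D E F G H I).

Roots: A D G
Mark A: refs=G A, marked=A
Mark D: refs=I, marked=A D
Mark G: refs=A D C, marked=A D G
Mark I: refs=H, marked=A D G I
Mark C: refs=null F D, marked=A C D G I
Mark H: refs=null, marked=A C D G H I
Mark F: refs=null null D, marked=A C D F G H I
Unmarked (collected): B E

Answer: 1 0 1 1 0 1 1 1 1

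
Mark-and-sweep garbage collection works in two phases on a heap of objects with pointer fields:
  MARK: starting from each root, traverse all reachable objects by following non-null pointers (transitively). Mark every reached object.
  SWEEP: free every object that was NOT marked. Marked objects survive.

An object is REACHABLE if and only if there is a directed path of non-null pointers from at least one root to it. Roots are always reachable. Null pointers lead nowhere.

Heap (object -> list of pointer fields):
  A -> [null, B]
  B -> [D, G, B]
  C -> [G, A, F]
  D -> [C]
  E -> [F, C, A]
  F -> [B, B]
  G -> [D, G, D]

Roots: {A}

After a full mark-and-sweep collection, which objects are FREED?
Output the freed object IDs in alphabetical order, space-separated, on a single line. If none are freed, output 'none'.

Answer: E

Derivation:
Roots: A
Mark A: refs=null B, marked=A
Mark B: refs=D G B, marked=A B
Mark D: refs=C, marked=A B D
Mark G: refs=D G D, marked=A B D G
Mark C: refs=G A F, marked=A B C D G
Mark F: refs=B B, marked=A B C D F G
Unmarked (collected): E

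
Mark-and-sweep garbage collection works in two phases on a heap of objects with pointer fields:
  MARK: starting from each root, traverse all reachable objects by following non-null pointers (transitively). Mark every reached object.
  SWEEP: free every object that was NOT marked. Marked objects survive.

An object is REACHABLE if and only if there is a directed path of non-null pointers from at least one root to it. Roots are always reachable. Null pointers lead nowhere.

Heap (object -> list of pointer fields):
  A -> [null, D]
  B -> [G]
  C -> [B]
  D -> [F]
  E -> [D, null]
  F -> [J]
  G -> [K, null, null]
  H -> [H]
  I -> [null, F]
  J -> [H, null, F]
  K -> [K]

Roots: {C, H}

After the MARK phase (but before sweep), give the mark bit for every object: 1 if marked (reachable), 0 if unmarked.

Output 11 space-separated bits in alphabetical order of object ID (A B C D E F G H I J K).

Roots: C H
Mark C: refs=B, marked=C
Mark H: refs=H, marked=C H
Mark B: refs=G, marked=B C H
Mark G: refs=K null null, marked=B C G H
Mark K: refs=K, marked=B C G H K
Unmarked (collected): A D E F I J

Answer: 0 1 1 0 0 0 1 1 0 0 1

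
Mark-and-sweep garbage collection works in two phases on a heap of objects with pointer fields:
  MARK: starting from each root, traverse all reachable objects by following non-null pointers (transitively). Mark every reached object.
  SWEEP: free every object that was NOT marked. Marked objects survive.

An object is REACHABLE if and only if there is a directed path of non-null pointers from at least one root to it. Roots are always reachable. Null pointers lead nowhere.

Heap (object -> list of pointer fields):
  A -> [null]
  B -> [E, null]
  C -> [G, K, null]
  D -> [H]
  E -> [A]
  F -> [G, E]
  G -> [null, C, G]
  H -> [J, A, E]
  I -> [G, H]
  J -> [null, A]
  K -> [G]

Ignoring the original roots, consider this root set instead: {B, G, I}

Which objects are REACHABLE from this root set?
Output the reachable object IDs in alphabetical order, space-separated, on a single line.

Answer: A B C E G H I J K

Derivation:
Roots: B G I
Mark B: refs=E null, marked=B
Mark G: refs=null C G, marked=B G
Mark I: refs=G H, marked=B G I
Mark E: refs=A, marked=B E G I
Mark C: refs=G K null, marked=B C E G I
Mark H: refs=J A E, marked=B C E G H I
Mark A: refs=null, marked=A B C E G H I
Mark K: refs=G, marked=A B C E G H I K
Mark J: refs=null A, marked=A B C E G H I J K
Unmarked (collected): D F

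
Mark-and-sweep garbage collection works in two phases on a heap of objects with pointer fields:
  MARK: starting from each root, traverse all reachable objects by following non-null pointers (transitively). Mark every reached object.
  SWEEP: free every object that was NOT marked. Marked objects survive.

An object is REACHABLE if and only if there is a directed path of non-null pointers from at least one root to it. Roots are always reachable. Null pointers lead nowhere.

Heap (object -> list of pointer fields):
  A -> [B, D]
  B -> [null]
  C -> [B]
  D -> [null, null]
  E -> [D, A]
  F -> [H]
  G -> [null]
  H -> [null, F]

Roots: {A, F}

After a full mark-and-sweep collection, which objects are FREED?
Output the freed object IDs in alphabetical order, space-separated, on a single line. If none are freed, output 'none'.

Answer: C E G

Derivation:
Roots: A F
Mark A: refs=B D, marked=A
Mark F: refs=H, marked=A F
Mark B: refs=null, marked=A B F
Mark D: refs=null null, marked=A B D F
Mark H: refs=null F, marked=A B D F H
Unmarked (collected): C E G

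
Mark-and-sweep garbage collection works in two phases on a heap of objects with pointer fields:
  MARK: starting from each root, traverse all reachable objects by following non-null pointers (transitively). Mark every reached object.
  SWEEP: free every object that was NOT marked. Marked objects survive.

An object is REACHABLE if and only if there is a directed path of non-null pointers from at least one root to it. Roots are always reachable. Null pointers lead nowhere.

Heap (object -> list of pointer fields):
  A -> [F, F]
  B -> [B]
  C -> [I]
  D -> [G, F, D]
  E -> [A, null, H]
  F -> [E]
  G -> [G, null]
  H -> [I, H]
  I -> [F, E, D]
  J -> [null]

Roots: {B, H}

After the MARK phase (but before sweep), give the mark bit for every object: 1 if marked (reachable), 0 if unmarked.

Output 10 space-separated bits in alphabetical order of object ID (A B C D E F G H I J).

Roots: B H
Mark B: refs=B, marked=B
Mark H: refs=I H, marked=B H
Mark I: refs=F E D, marked=B H I
Mark F: refs=E, marked=B F H I
Mark E: refs=A null H, marked=B E F H I
Mark D: refs=G F D, marked=B D E F H I
Mark A: refs=F F, marked=A B D E F H I
Mark G: refs=G null, marked=A B D E F G H I
Unmarked (collected): C J

Answer: 1 1 0 1 1 1 1 1 1 0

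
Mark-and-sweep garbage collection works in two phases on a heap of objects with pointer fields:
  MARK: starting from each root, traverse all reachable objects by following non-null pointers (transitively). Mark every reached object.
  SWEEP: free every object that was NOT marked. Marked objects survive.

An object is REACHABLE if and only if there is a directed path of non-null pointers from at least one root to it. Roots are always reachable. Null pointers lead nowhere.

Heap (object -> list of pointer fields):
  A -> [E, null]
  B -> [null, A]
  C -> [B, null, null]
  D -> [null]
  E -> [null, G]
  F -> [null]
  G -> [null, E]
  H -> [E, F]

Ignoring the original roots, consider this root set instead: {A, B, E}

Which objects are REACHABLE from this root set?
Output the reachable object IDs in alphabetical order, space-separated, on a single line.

Roots: A B E
Mark A: refs=E null, marked=A
Mark B: refs=null A, marked=A B
Mark E: refs=null G, marked=A B E
Mark G: refs=null E, marked=A B E G
Unmarked (collected): C D F H

Answer: A B E G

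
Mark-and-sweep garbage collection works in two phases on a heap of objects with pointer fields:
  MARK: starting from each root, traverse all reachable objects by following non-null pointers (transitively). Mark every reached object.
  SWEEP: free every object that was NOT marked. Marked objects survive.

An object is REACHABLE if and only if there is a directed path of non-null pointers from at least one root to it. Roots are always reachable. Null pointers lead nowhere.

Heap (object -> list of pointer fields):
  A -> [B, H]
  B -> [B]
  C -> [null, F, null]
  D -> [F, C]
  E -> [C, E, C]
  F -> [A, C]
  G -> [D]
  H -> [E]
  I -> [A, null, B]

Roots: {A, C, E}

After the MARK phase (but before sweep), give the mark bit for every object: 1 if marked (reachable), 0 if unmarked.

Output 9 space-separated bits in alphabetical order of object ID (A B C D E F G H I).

Answer: 1 1 1 0 1 1 0 1 0

Derivation:
Roots: A C E
Mark A: refs=B H, marked=A
Mark C: refs=null F null, marked=A C
Mark E: refs=C E C, marked=A C E
Mark B: refs=B, marked=A B C E
Mark H: refs=E, marked=A B C E H
Mark F: refs=A C, marked=A B C E F H
Unmarked (collected): D G I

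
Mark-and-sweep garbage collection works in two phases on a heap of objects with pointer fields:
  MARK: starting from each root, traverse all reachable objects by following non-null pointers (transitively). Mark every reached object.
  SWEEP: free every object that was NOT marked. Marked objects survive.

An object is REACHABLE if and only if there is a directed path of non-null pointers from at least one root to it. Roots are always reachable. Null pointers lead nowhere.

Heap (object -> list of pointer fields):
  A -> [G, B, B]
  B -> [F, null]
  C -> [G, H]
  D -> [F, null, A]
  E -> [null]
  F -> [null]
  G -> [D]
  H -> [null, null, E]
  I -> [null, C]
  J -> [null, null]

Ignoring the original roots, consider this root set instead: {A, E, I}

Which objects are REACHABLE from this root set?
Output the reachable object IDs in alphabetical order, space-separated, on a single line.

Answer: A B C D E F G H I

Derivation:
Roots: A E I
Mark A: refs=G B B, marked=A
Mark E: refs=null, marked=A E
Mark I: refs=null C, marked=A E I
Mark G: refs=D, marked=A E G I
Mark B: refs=F null, marked=A B E G I
Mark C: refs=G H, marked=A B C E G I
Mark D: refs=F null A, marked=A B C D E G I
Mark F: refs=null, marked=A B C D E F G I
Mark H: refs=null null E, marked=A B C D E F G H I
Unmarked (collected): J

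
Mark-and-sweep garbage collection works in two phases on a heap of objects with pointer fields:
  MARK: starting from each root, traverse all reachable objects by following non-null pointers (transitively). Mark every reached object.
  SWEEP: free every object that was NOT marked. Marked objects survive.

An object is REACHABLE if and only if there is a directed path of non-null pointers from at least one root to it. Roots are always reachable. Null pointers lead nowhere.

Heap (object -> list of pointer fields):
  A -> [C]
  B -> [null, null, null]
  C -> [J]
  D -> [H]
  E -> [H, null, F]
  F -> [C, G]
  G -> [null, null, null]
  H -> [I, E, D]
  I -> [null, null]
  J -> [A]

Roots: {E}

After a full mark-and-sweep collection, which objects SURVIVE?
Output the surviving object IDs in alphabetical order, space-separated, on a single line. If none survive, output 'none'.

Answer: A C D E F G H I J

Derivation:
Roots: E
Mark E: refs=H null F, marked=E
Mark H: refs=I E D, marked=E H
Mark F: refs=C G, marked=E F H
Mark I: refs=null null, marked=E F H I
Mark D: refs=H, marked=D E F H I
Mark C: refs=J, marked=C D E F H I
Mark G: refs=null null null, marked=C D E F G H I
Mark J: refs=A, marked=C D E F G H I J
Mark A: refs=C, marked=A C D E F G H I J
Unmarked (collected): B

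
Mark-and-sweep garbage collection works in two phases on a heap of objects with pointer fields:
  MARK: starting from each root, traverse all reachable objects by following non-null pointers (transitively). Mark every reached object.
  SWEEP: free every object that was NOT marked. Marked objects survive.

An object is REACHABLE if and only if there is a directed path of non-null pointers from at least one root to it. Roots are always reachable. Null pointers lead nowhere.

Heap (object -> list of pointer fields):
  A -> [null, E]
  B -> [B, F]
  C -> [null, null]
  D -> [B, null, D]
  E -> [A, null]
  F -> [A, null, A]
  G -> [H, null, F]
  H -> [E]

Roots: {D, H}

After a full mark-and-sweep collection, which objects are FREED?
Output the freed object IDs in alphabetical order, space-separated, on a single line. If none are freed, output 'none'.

Roots: D H
Mark D: refs=B null D, marked=D
Mark H: refs=E, marked=D H
Mark B: refs=B F, marked=B D H
Mark E: refs=A null, marked=B D E H
Mark F: refs=A null A, marked=B D E F H
Mark A: refs=null E, marked=A B D E F H
Unmarked (collected): C G

Answer: C G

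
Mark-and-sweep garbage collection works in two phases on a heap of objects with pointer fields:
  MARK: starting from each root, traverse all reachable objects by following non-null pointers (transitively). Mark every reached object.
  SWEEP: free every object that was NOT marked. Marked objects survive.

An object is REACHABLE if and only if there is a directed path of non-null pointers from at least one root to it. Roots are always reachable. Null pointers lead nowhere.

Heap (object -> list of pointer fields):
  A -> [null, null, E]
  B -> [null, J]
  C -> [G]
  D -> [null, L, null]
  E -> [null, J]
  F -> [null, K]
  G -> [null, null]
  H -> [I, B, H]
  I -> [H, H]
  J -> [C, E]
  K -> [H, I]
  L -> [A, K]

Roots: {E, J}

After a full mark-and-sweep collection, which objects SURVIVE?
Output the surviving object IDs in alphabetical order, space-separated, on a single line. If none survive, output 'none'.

Roots: E J
Mark E: refs=null J, marked=E
Mark J: refs=C E, marked=E J
Mark C: refs=G, marked=C E J
Mark G: refs=null null, marked=C E G J
Unmarked (collected): A B D F H I K L

Answer: C E G J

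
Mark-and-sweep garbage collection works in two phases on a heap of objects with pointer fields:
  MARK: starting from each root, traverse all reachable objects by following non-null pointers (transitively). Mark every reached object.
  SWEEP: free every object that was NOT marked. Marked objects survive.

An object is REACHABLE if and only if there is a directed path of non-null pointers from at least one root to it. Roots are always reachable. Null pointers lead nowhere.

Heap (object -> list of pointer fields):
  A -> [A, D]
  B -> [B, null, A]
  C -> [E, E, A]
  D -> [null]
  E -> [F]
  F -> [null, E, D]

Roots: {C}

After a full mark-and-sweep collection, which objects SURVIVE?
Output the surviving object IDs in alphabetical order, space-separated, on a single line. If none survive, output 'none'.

Answer: A C D E F

Derivation:
Roots: C
Mark C: refs=E E A, marked=C
Mark E: refs=F, marked=C E
Mark A: refs=A D, marked=A C E
Mark F: refs=null E D, marked=A C E F
Mark D: refs=null, marked=A C D E F
Unmarked (collected): B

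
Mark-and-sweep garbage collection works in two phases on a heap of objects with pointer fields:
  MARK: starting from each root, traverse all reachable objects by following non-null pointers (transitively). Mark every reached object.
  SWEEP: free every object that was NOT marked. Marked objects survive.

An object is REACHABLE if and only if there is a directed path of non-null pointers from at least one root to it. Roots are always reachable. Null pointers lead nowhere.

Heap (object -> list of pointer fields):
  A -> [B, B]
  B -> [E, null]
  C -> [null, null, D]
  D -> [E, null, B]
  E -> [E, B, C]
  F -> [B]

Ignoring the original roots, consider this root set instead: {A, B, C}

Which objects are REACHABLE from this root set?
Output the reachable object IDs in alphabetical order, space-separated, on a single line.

Answer: A B C D E

Derivation:
Roots: A B C
Mark A: refs=B B, marked=A
Mark B: refs=E null, marked=A B
Mark C: refs=null null D, marked=A B C
Mark E: refs=E B C, marked=A B C E
Mark D: refs=E null B, marked=A B C D E
Unmarked (collected): F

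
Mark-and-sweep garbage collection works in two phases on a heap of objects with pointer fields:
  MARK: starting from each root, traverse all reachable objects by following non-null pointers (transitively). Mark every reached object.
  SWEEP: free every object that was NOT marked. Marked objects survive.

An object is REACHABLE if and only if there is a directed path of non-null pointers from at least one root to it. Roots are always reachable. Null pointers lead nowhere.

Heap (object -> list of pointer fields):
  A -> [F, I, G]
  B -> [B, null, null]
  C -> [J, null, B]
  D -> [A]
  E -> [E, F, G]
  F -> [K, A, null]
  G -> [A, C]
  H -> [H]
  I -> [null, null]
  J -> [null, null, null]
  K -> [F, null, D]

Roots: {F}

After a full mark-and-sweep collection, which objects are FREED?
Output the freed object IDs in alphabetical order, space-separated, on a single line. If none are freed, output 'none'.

Roots: F
Mark F: refs=K A null, marked=F
Mark K: refs=F null D, marked=F K
Mark A: refs=F I G, marked=A F K
Mark D: refs=A, marked=A D F K
Mark I: refs=null null, marked=A D F I K
Mark G: refs=A C, marked=A D F G I K
Mark C: refs=J null B, marked=A C D F G I K
Mark J: refs=null null null, marked=A C D F G I J K
Mark B: refs=B null null, marked=A B C D F G I J K
Unmarked (collected): E H

Answer: E H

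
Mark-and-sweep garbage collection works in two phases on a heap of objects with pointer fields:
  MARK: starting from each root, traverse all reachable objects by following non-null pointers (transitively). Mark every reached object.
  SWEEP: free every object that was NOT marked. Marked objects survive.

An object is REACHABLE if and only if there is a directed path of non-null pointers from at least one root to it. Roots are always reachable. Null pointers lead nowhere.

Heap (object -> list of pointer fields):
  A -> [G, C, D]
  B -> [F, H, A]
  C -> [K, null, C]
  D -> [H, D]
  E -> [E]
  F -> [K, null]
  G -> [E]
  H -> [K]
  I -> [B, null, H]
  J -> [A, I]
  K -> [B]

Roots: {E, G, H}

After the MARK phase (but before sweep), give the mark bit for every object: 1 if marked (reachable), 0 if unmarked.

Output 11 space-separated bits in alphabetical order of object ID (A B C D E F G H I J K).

Answer: 1 1 1 1 1 1 1 1 0 0 1

Derivation:
Roots: E G H
Mark E: refs=E, marked=E
Mark G: refs=E, marked=E G
Mark H: refs=K, marked=E G H
Mark K: refs=B, marked=E G H K
Mark B: refs=F H A, marked=B E G H K
Mark F: refs=K null, marked=B E F G H K
Mark A: refs=G C D, marked=A B E F G H K
Mark C: refs=K null C, marked=A B C E F G H K
Mark D: refs=H D, marked=A B C D E F G H K
Unmarked (collected): I J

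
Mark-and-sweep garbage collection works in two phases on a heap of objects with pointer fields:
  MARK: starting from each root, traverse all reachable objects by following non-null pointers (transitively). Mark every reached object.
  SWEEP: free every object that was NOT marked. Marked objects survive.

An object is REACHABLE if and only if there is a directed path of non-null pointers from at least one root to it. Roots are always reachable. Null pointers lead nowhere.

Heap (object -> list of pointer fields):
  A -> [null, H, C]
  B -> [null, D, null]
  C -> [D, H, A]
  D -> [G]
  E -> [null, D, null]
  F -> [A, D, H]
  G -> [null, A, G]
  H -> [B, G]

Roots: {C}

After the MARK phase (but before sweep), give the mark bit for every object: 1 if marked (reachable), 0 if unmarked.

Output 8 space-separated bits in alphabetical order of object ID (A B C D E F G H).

Answer: 1 1 1 1 0 0 1 1

Derivation:
Roots: C
Mark C: refs=D H A, marked=C
Mark D: refs=G, marked=C D
Mark H: refs=B G, marked=C D H
Mark A: refs=null H C, marked=A C D H
Mark G: refs=null A G, marked=A C D G H
Mark B: refs=null D null, marked=A B C D G H
Unmarked (collected): E F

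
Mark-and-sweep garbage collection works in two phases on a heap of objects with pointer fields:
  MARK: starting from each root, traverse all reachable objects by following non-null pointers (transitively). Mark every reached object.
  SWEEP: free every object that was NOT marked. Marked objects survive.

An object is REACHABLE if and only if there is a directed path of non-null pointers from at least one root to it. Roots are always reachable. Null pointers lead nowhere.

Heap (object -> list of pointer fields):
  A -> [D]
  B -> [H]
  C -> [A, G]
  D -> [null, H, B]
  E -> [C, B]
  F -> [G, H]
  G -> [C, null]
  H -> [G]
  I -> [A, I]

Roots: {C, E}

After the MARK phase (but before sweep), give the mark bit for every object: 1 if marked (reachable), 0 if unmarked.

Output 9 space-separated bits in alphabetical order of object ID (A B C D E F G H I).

Answer: 1 1 1 1 1 0 1 1 0

Derivation:
Roots: C E
Mark C: refs=A G, marked=C
Mark E: refs=C B, marked=C E
Mark A: refs=D, marked=A C E
Mark G: refs=C null, marked=A C E G
Mark B: refs=H, marked=A B C E G
Mark D: refs=null H B, marked=A B C D E G
Mark H: refs=G, marked=A B C D E G H
Unmarked (collected): F I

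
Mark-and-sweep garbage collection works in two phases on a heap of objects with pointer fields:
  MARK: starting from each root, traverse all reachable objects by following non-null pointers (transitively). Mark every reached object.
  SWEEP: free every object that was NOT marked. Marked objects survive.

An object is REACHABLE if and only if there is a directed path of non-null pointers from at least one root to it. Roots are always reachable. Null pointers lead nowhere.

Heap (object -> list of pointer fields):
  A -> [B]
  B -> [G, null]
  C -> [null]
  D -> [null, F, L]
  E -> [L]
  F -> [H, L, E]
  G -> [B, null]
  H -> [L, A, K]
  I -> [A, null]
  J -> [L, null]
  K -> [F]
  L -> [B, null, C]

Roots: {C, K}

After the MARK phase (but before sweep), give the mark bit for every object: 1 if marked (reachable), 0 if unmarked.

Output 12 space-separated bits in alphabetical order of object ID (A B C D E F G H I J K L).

Answer: 1 1 1 0 1 1 1 1 0 0 1 1

Derivation:
Roots: C K
Mark C: refs=null, marked=C
Mark K: refs=F, marked=C K
Mark F: refs=H L E, marked=C F K
Mark H: refs=L A K, marked=C F H K
Mark L: refs=B null C, marked=C F H K L
Mark E: refs=L, marked=C E F H K L
Mark A: refs=B, marked=A C E F H K L
Mark B: refs=G null, marked=A B C E F H K L
Mark G: refs=B null, marked=A B C E F G H K L
Unmarked (collected): D I J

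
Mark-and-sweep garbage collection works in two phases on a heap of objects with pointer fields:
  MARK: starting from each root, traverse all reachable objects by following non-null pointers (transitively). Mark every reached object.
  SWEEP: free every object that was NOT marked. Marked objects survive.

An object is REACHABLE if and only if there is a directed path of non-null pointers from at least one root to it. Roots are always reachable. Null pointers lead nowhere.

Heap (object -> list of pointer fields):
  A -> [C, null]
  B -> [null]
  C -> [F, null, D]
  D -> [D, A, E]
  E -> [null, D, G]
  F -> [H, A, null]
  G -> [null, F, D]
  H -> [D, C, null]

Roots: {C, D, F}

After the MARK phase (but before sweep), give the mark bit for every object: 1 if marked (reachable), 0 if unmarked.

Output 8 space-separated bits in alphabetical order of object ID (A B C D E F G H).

Answer: 1 0 1 1 1 1 1 1

Derivation:
Roots: C D F
Mark C: refs=F null D, marked=C
Mark D: refs=D A E, marked=C D
Mark F: refs=H A null, marked=C D F
Mark A: refs=C null, marked=A C D F
Mark E: refs=null D G, marked=A C D E F
Mark H: refs=D C null, marked=A C D E F H
Mark G: refs=null F D, marked=A C D E F G H
Unmarked (collected): B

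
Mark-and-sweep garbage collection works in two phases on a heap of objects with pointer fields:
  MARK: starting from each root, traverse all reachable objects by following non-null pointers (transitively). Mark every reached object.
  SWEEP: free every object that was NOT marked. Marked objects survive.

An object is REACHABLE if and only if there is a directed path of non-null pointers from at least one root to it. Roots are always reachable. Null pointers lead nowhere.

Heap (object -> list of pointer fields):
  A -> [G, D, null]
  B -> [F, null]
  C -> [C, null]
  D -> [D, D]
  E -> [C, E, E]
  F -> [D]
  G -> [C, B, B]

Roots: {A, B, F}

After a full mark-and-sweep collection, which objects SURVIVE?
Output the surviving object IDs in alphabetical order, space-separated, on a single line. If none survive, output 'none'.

Answer: A B C D F G

Derivation:
Roots: A B F
Mark A: refs=G D null, marked=A
Mark B: refs=F null, marked=A B
Mark F: refs=D, marked=A B F
Mark G: refs=C B B, marked=A B F G
Mark D: refs=D D, marked=A B D F G
Mark C: refs=C null, marked=A B C D F G
Unmarked (collected): E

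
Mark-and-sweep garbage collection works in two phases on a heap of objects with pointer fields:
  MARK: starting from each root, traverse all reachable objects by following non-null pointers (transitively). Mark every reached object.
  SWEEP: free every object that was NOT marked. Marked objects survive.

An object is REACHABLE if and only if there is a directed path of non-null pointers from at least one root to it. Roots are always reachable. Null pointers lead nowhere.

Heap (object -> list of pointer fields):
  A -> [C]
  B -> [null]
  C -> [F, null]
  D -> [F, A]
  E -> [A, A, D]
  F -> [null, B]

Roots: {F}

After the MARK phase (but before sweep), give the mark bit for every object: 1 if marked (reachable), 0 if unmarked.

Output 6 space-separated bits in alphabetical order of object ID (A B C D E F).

Answer: 0 1 0 0 0 1

Derivation:
Roots: F
Mark F: refs=null B, marked=F
Mark B: refs=null, marked=B F
Unmarked (collected): A C D E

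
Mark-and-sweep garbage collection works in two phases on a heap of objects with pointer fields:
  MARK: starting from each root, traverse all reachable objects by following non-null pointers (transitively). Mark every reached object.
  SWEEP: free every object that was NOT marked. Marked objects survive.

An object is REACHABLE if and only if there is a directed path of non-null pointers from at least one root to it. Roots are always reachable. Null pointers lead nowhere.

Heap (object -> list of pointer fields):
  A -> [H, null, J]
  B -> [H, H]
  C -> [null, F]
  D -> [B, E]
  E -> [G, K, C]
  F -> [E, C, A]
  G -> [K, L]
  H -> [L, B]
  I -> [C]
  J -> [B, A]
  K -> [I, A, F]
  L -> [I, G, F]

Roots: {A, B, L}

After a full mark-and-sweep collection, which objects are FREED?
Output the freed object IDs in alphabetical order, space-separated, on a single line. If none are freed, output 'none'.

Roots: A B L
Mark A: refs=H null J, marked=A
Mark B: refs=H H, marked=A B
Mark L: refs=I G F, marked=A B L
Mark H: refs=L B, marked=A B H L
Mark J: refs=B A, marked=A B H J L
Mark I: refs=C, marked=A B H I J L
Mark G: refs=K L, marked=A B G H I J L
Mark F: refs=E C A, marked=A B F G H I J L
Mark C: refs=null F, marked=A B C F G H I J L
Mark K: refs=I A F, marked=A B C F G H I J K L
Mark E: refs=G K C, marked=A B C E F G H I J K L
Unmarked (collected): D

Answer: D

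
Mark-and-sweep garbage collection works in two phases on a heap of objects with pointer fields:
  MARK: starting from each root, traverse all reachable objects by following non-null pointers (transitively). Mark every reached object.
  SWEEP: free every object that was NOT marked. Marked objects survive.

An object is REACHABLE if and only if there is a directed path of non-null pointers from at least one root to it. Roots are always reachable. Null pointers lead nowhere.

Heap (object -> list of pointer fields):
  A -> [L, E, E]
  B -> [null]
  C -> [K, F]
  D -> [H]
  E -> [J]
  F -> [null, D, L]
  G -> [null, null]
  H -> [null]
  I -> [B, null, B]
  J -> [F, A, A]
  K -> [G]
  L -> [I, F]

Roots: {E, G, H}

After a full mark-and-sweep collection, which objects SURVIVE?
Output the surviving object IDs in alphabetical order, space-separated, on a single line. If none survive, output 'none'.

Answer: A B D E F G H I J L

Derivation:
Roots: E G H
Mark E: refs=J, marked=E
Mark G: refs=null null, marked=E G
Mark H: refs=null, marked=E G H
Mark J: refs=F A A, marked=E G H J
Mark F: refs=null D L, marked=E F G H J
Mark A: refs=L E E, marked=A E F G H J
Mark D: refs=H, marked=A D E F G H J
Mark L: refs=I F, marked=A D E F G H J L
Mark I: refs=B null B, marked=A D E F G H I J L
Mark B: refs=null, marked=A B D E F G H I J L
Unmarked (collected): C K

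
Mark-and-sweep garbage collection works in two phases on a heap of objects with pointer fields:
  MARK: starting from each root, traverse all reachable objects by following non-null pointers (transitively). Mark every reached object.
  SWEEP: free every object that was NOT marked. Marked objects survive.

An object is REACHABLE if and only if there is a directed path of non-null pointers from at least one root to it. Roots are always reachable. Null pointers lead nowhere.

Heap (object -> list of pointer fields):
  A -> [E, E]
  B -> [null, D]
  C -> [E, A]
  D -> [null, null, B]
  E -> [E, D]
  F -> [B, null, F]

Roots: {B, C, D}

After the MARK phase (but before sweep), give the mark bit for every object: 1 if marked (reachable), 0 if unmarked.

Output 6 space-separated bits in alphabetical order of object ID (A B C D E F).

Roots: B C D
Mark B: refs=null D, marked=B
Mark C: refs=E A, marked=B C
Mark D: refs=null null B, marked=B C D
Mark E: refs=E D, marked=B C D E
Mark A: refs=E E, marked=A B C D E
Unmarked (collected): F

Answer: 1 1 1 1 1 0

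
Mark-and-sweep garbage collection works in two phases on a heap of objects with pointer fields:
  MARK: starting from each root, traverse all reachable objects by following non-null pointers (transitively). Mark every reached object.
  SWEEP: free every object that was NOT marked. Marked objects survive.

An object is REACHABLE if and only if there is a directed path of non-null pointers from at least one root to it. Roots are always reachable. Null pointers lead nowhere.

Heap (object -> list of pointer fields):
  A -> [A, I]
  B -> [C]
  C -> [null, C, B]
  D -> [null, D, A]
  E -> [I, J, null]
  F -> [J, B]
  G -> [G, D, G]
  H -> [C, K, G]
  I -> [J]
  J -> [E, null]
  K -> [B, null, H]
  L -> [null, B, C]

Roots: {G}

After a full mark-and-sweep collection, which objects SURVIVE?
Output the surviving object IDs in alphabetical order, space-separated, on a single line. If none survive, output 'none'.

Answer: A D E G I J

Derivation:
Roots: G
Mark G: refs=G D G, marked=G
Mark D: refs=null D A, marked=D G
Mark A: refs=A I, marked=A D G
Mark I: refs=J, marked=A D G I
Mark J: refs=E null, marked=A D G I J
Mark E: refs=I J null, marked=A D E G I J
Unmarked (collected): B C F H K L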